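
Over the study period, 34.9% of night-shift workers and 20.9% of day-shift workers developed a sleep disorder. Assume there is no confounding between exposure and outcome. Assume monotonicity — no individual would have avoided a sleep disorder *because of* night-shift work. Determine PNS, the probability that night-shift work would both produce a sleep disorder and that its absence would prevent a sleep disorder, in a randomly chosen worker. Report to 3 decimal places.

PNS ≈ 0.140

p₁ = 0.349, p₀ = 0.209.
Under exogeneity and monotonicity, PNS = p₁ − p₀.
PNS = 0.349 − 0.209 = 0.14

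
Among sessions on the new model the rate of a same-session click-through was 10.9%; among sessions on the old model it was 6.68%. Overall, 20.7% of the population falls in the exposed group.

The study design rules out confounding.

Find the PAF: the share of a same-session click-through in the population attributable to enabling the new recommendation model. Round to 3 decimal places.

p₁ = 0.109, p₀ = 0.0668.
Overall risk P(Y=1) = π·p₁ + (1−π)·p₀ = 0.207×0.109 + 0.793×0.0668 = 0.075535.
Under exogeneity, PAF = [P(Y=1) − p₀] / P(Y=1).
PAF = (0.075535 − 0.0668) / 0.075535 ≈ 0.1156

PAF ≈ 0.116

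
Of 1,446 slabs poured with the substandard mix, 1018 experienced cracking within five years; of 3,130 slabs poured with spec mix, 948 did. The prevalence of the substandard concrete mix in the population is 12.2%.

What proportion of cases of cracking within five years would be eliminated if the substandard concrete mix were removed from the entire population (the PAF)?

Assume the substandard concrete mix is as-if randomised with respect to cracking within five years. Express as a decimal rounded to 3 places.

PAF ≈ 0.139

p₁ = P(outcome | exposed) = 1018/1446 = 0.70401
p₀ = P(outcome | unexposed) = 948/3130 = 0.30288
Overall risk P(Y=1) = π·p₁ + (1−π)·p₀ = 0.122×0.70401 + 0.878×0.30288 = 0.35181.
Under exogeneity, PAF = [P(Y=1) − p₀] / P(Y=1).
PAF = (0.35181 − 0.30288) / 0.35181 ≈ 0.1391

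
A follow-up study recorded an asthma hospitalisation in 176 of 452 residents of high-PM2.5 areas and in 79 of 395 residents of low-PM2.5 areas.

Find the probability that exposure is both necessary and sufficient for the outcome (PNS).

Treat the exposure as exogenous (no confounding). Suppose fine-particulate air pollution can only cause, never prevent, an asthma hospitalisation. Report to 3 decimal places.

PNS ≈ 0.189

p₁ = P(outcome | exposed) = 176/452 = 0.38938
p₀ = P(outcome | unexposed) = 79/395 = 0.2
Under exogeneity and monotonicity, PNS = p₁ − p₀.
PNS = 0.38938 − 0.2 = 0.18938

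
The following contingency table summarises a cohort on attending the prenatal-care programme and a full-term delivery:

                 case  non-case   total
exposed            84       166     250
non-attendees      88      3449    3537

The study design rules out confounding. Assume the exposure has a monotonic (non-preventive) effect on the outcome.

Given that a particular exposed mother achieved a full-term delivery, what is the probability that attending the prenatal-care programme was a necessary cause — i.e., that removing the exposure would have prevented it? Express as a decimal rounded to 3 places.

PN ≈ 0.926

p₁ = P(outcome | exposed) = 84/250 = 0.336
p₀ = P(outcome | unexposed) = 88/3537 = 0.02488
Under exogeneity and monotonicity, PN = (p₁ − p₀)/p₁.
PN = (0.336 − 0.02488) / 0.336 ≈ 0.9260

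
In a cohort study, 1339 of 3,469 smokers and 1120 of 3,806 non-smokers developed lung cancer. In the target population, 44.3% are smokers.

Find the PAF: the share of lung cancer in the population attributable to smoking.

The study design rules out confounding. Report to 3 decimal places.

p₁ = P(outcome | exposed) = 1339/3469 = 0.38599
p₀ = P(outcome | unexposed) = 1120/3806 = 0.29427
Overall risk P(Y=1) = π·p₁ + (1−π)·p₀ = 0.443×0.38599 + 0.557×0.29427 = 0.3349.
Under exogeneity, PAF = [P(Y=1) − p₀] / P(Y=1).
PAF = (0.3349 − 0.29427) / 0.3349 ≈ 0.1213

PAF ≈ 0.121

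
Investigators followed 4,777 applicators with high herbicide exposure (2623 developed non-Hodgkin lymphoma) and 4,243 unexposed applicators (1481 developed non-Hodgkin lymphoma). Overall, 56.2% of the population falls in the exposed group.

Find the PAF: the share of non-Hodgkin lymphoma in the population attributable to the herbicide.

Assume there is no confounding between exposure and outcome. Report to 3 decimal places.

PAF ≈ 0.244

p₁ = P(outcome | exposed) = 2623/4777 = 0.54909
p₀ = P(outcome | unexposed) = 1481/4243 = 0.34905
Overall risk P(Y=1) = π·p₁ + (1−π)·p₀ = 0.562×0.54909 + 0.438×0.34905 = 0.46147.
Under exogeneity, PAF = [P(Y=1) − p₀] / P(Y=1).
PAF = (0.46147 − 0.34905) / 0.46147 ≈ 0.2436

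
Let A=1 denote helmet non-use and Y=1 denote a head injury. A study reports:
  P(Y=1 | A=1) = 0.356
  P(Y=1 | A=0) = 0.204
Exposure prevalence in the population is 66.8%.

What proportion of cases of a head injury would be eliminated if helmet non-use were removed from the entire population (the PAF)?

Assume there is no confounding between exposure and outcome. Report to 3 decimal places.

Let p₁ = 0.356, p₀ = 0.204.
Overall risk P(Y=1) = π·p₁ + (1−π)·p₀ = 0.668×0.356 + 0.332×0.204 = 0.30554.
Under exogeneity, PAF = [P(Y=1) − p₀] / P(Y=1).
PAF = (0.30554 − 0.204) / 0.30554 ≈ 0.3323

PAF ≈ 0.332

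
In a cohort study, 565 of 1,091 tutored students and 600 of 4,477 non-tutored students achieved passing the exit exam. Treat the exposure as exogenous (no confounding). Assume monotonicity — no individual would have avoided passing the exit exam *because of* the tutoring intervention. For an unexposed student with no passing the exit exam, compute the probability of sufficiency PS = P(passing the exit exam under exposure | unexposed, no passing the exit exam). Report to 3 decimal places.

p₁ = P(outcome | exposed) = 565/1091 = 0.51787
p₀ = P(outcome | unexposed) = 600/4477 = 0.13402
Under exogeneity and monotonicity, PS = (p₁ − p₀) / (1 − p₀).
PS = (0.51787 − 0.13402) / (1 − 0.13402) = 0.38386 / 0.86598 ≈ 0.4433

PS ≈ 0.443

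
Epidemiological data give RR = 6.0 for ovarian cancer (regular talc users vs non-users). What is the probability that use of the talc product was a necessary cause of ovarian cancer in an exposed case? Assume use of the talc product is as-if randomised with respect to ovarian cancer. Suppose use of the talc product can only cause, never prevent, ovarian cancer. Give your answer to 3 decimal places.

Under exogeneity and monotonicity, PN = (RR − 1) / RR = 1 − 1/RR.
PN = (6.0 − 1) / 6.0 = 5 / 6.0 ≈ 0.8333

PN ≈ 0.833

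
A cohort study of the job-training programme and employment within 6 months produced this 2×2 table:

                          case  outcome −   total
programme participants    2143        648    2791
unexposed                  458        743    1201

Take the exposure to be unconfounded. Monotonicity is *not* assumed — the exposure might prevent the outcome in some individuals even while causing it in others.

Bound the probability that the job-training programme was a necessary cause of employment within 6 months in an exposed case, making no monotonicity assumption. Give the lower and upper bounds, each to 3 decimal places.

p₁ = P(outcome | exposed) = 2143/2791 = 0.76783
p₀ = P(outcome | unexposed) = 458/1201 = 0.38135
Under exogeneity alone the bounds on PN are max{0,(p₁−p₀)/p₁} ≤ PN ≤ min{1,(1−p₀)/p₁}.
  lower = (p₁ − p₀)/p₁ = 0.38648 / 0.76783 ≈ 0.5033
  upper = min{1, (1 − p₀)/p₁} = 0.61865 / 0.76783 ≈ 0.8057

0.503 ≤ PN ≤ 0.806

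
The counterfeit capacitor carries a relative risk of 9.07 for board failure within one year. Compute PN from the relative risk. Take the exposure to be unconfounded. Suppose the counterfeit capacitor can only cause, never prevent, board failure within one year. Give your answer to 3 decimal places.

Under exogeneity and monotonicity, PN = (RR − 1) / RR = 1 − 1/RR.
PN = (9.07 − 1) / 9.07 = 8.07 / 9.07 ≈ 0.8897

PN ≈ 0.890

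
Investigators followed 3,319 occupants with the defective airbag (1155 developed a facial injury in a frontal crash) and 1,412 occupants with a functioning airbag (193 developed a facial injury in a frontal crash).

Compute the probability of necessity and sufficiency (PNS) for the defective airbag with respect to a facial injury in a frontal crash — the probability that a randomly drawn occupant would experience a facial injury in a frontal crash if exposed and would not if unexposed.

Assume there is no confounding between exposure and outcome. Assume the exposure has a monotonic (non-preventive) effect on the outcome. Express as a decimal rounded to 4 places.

p₁ = P(outcome | exposed) = 1155/3319 = 0.348
p₀ = P(outcome | unexposed) = 193/1412 = 0.13669
Under exogeneity and monotonicity, PNS = p₁ − p₀.
PNS = 0.348 − 0.13669 = 0.21131

PNS ≈ 0.2113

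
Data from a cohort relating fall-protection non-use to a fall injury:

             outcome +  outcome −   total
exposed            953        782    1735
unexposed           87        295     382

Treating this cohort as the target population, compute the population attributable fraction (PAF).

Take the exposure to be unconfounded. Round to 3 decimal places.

p₁ = P(outcome | exposed) = 953/1735 = 0.54928
p₀ = P(outcome | unexposed) = 87/382 = 0.22775
Exposure prevalence π = 1735/2117 = 0.81956; overall risk P(Y=1) = 0.49126.
Under exogeneity, PAF = [P(Y=1) − p₀]/P(Y=1).
PAF = (0.49126 − 0.22775) / 0.49126 ≈ 0.5364

PAF ≈ 0.536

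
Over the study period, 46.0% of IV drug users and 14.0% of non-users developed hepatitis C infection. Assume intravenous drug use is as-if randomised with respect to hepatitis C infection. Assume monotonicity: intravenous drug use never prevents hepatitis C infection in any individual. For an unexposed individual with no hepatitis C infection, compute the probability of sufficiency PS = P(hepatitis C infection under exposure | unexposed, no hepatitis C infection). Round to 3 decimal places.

p₁ = 0.46, p₀ = 0.14.
Under exogeneity and monotonicity, PS = (p₁ − p₀) / (1 − p₀).
PS = (0.46 − 0.14) / (1 − 0.14) = 0.32 / 0.86 ≈ 0.3721

PS ≈ 0.372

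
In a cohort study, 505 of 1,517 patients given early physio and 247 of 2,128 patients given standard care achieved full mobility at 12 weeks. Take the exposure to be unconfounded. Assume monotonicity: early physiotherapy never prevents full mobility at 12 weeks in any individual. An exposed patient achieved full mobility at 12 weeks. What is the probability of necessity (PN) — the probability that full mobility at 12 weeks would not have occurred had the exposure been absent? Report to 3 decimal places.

PN ≈ 0.651

p₁ = P(outcome | exposed) = 505/1517 = 0.33289
p₀ = P(outcome | unexposed) = 247/2128 = 0.11607
Under exogeneity and monotonicity, PN = (p₁ − p₀) / p₁.
PN = (0.33289 − 0.11607) / 0.33289 = 0.21682 / 0.33289 ≈ 0.6513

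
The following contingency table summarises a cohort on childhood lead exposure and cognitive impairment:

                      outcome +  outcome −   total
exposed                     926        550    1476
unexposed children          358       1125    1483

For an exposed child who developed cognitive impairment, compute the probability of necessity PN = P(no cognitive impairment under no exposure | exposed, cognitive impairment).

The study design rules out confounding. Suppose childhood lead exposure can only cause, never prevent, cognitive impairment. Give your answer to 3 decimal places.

p₁ = P(outcome | exposed) = 926/1476 = 0.62737
p₀ = P(outcome | unexposed) = 358/1483 = 0.2414
Under exogeneity and monotonicity, PN = (p₁ − p₀)/p₁.
PN = (0.62737 − 0.2414) / 0.62737 ≈ 0.6152

PN ≈ 0.615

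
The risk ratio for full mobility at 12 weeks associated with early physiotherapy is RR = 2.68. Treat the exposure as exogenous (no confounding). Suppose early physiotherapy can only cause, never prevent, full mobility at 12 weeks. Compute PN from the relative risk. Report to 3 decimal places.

PN ≈ 0.627

Under exogeneity and monotonicity, PN = (RR − 1) / RR = 1 − 1/RR.
PN = (2.68 − 1) / 2.68 = 1.68 / 2.68 ≈ 0.6269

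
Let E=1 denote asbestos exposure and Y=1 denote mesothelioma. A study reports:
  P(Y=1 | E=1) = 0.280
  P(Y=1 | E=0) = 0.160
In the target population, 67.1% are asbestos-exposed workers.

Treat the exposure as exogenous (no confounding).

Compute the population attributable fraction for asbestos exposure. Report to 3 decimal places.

PAF ≈ 0.335

Let p₁ = 0.28, p₀ = 0.16.
Overall risk P(Y=1) = π·p₁ + (1−π)·p₀ = 0.671×0.28 + 0.329×0.16 = 0.24052.
Under exogeneity, PAF = [P(Y=1) − p₀] / P(Y=1).
PAF = (0.24052 − 0.16) / 0.24052 ≈ 0.3348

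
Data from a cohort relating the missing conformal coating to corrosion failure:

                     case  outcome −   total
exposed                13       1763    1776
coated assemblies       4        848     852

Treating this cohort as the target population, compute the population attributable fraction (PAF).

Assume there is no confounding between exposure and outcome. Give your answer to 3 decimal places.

p₁ = P(outcome | exposed) = 13/1776 = 0.0073198
p₀ = P(outcome | unexposed) = 4/852 = 0.0046948
Exposure prevalence π = 1776/2628 = 0.6758; overall risk P(Y=1) = 0.0064688.
Under exogeneity, PAF = [P(Y=1) − p₀]/P(Y=1).
PAF = (0.0064688 − 0.0046948) / 0.0064688 ≈ 0.2742

PAF ≈ 0.274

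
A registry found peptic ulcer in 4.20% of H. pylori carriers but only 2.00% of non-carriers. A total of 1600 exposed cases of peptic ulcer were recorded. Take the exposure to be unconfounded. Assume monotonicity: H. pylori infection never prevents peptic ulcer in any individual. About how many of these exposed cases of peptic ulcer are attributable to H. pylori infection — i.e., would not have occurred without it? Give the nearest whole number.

p₁ = 0.042, p₀ = 0.02.
PN = (p₁ − p₀)/p₁ = (0.042 − 0.02) / 0.042 ≈ 0.52381.
Attributable cases ≈ PN × (exposed cases) = 0.52381 × 1600 ≈ 838.10.

about 838 cases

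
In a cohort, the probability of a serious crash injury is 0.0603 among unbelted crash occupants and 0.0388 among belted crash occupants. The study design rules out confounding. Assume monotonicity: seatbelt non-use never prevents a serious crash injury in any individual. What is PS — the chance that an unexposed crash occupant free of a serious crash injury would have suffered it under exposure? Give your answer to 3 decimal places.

PS ≈ 0.022

Let p₁ = 0.0603, p₀ = 0.0388.
Under exogeneity and monotonicity, PS = (p₁ − p₀) / (1 − p₀).
PS = (0.0603 − 0.0388) / (1 − 0.0388) = 0.0215 / 0.9612 ≈ 0.0224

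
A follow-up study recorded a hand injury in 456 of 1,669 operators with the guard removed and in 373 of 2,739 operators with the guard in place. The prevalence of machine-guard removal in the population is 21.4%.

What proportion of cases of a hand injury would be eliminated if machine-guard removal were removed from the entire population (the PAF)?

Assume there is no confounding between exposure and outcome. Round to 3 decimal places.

p₁ = P(outcome | exposed) = 456/1669 = 0.27322
p₀ = P(outcome | unexposed) = 373/2739 = 0.13618
Overall risk P(Y=1) = π·p₁ + (1−π)·p₀ = 0.214×0.27322 + 0.786×0.13618 = 0.16551.
Under exogeneity, PAF = [P(Y=1) − p₀] / P(Y=1).
PAF = (0.16551 − 0.13618) / 0.16551 ≈ 0.1772

PAF ≈ 0.177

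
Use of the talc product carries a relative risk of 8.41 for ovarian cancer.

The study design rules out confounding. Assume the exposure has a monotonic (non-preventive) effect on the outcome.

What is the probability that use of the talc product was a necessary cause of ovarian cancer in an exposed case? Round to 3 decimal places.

PN ≈ 0.881

Under exogeneity and monotonicity, PN = (RR − 1) / RR = 1 − 1/RR.
PN = (8.41 − 1) / 8.41 = 7.41 / 8.41 ≈ 0.8811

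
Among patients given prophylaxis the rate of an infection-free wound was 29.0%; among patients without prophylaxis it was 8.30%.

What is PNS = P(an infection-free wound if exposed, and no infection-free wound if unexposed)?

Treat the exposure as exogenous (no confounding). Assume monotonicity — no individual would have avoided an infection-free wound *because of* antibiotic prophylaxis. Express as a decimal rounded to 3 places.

p₁ = 0.29, p₀ = 0.083.
Under exogeneity and monotonicity, PNS = p₁ − p₀.
PNS = 0.29 − 0.083 = 0.207

PNS ≈ 0.207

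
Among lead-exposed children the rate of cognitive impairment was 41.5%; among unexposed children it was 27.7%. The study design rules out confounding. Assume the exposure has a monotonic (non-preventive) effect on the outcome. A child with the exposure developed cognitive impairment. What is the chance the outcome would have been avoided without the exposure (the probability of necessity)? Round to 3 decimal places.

p₁ = 0.415, p₀ = 0.277.
Under exogeneity and monotonicity, PN = (p₁ − p₀) / p₁.
PN = (0.415 − 0.277) / 0.415 = 0.138 / 0.415 ≈ 0.3325

PN ≈ 0.333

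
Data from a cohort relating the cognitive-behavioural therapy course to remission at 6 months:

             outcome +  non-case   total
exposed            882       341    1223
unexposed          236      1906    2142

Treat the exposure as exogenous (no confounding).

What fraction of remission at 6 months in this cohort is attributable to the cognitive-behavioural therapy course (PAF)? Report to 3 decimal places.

p₁ = P(outcome | exposed) = 882/1223 = 0.72118
p₀ = P(outcome | unexposed) = 236/2142 = 0.11018
Exposure prevalence π = 1223/3365 = 0.36345; overall risk P(Y=1) = 0.33224.
Under exogeneity, PAF = [P(Y=1) − p₀]/P(Y=1).
PAF = (0.33224 − 0.11018) / 0.33224 ≈ 0.6684

PAF ≈ 0.668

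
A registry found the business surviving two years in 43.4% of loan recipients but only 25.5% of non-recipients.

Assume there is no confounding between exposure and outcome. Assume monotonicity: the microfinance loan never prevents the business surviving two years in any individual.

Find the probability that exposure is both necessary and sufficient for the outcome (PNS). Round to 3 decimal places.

PNS ≈ 0.179

p₁ = 0.434, p₀ = 0.255.
Under exogeneity and monotonicity, PNS = p₁ − p₀.
PNS = 0.434 − 0.255 = 0.179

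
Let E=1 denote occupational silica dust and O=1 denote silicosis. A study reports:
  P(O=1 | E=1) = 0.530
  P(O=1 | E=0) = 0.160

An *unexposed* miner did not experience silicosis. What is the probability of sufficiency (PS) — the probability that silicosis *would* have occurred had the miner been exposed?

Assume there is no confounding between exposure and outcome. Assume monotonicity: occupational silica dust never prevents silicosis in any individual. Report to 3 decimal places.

PS ≈ 0.440

Let p₁ = 0.53, p₀ = 0.16.
Under exogeneity and monotonicity, PS = (p₁ − p₀) / (1 − p₀).
PS = (0.53 − 0.16) / (1 − 0.16) = 0.37 / 0.84 ≈ 0.4405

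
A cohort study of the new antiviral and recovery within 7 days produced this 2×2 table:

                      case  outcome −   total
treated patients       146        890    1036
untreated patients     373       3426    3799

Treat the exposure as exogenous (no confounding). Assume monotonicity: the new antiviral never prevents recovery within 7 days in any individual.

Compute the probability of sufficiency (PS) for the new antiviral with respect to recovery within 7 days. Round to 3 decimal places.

PS ≈ 0.047

p₁ = P(outcome | exposed) = 146/1036 = 0.14093
p₀ = P(outcome | unexposed) = 373/3799 = 0.098184
Under exogeneity and monotonicity, PS = (p₁ − p₀) / (1 − p₀).
PS = (0.14093 − 0.098184) / (1 − 0.098184) = 0.042743 / 0.90182 ≈ 0.0474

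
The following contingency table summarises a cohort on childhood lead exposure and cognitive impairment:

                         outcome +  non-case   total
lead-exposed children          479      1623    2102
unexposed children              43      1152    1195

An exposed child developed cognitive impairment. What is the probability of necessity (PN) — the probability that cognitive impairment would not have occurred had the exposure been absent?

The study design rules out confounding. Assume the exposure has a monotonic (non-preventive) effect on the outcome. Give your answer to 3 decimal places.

PN ≈ 0.842

p₁ = P(outcome | exposed) = 479/2102 = 0.22788
p₀ = P(outcome | unexposed) = 43/1195 = 0.035983
Under exogeneity and monotonicity, PN = (p₁ − p₀)/p₁.
PN = (0.22788 − 0.035983) / 0.22788 ≈ 0.8421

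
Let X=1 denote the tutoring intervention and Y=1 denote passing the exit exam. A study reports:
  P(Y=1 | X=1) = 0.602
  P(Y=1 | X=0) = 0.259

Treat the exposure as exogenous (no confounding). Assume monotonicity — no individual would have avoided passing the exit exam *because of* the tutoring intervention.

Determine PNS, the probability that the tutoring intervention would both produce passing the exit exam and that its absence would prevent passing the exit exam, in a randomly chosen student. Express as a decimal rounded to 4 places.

PNS ≈ 0.3430

Let p₁ = 0.602, p₀ = 0.259.
Under exogeneity and monotonicity, PNS = p₁ − p₀.
PNS = 0.602 − 0.259 = 0.343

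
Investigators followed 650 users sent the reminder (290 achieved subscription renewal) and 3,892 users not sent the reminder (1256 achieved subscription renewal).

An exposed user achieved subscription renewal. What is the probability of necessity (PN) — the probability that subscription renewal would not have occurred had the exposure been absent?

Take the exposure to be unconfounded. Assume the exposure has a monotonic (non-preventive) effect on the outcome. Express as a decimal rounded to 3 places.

PN ≈ 0.277

p₁ = P(outcome | exposed) = 290/650 = 0.44615
p₀ = P(outcome | unexposed) = 1256/3892 = 0.32271
Under exogeneity and monotonicity, PN = (p₁ − p₀) / p₁.
PN = (0.44615 − 0.32271) / 0.44615 = 0.12344 / 0.44615 ≈ 0.2767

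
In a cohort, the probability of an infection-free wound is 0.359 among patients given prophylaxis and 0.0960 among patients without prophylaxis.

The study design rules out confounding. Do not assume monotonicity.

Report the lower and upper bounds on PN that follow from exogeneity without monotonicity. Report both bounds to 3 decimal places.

0.733 ≤ PN ≤ 1.000

Let p₁ = 0.359, p₀ = 0.096.
Under exogeneity alone the bounds on PN are max{0,(p₁−p₀)/p₁} ≤ PN ≤ min{1,(1−p₀)/p₁}.
  lower = (p₁ − p₀)/p₁ = 0.263 / 0.359 ≈ 0.7326
  upper = min{1, (1 − p₀)/p₁} = 0.904 / 0.359 ≈ 2.5181 → capped at 1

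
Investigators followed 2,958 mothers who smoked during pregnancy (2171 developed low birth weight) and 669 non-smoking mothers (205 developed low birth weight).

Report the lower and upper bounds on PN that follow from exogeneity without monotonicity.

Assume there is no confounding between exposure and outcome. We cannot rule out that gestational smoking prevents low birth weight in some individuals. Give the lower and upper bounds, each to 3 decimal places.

0.582 ≤ PN ≤ 0.945

p₁ = P(outcome | exposed) = 2171/2958 = 0.73394
p₀ = P(outcome | unexposed) = 205/669 = 0.30643
Under exogeneity alone the bounds on PN are max{0,(p₁−p₀)/p₁} ≤ PN ≤ min{1,(1−p₀)/p₁}.
  lower = (p₁ − p₀)/p₁ = 0.42751 / 0.73394 ≈ 0.5825
  upper = min{1, (1 − p₀)/p₁} = 0.69357 / 0.73394 ≈ 0.9450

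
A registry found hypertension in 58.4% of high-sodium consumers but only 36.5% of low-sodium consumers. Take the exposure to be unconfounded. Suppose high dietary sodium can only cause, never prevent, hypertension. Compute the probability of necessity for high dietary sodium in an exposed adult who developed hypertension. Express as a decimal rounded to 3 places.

p₁ = 0.584, p₀ = 0.365.
Under exogeneity and monotonicity, PN = (p₁ − p₀) / p₁.
PN = (0.584 − 0.365) / 0.584 = 0.219 / 0.584 ≈ 0.3750

PN ≈ 0.375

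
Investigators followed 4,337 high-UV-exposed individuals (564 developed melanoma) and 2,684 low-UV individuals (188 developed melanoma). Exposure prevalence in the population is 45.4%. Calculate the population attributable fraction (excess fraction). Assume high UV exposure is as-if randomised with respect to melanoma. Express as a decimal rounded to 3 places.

p₁ = P(outcome | exposed) = 564/4337 = 0.13004
p₀ = P(outcome | unexposed) = 188/2684 = 0.070045
Overall risk P(Y=1) = π·p₁ + (1−π)·p₀ = 0.454×0.13004 + 0.546×0.070045 = 0.097284.
Under exogeneity, PAF = [P(Y=1) − p₀] / P(Y=1).
PAF = (0.097284 − 0.070045) / 0.097284 ≈ 0.2800

PAF ≈ 0.280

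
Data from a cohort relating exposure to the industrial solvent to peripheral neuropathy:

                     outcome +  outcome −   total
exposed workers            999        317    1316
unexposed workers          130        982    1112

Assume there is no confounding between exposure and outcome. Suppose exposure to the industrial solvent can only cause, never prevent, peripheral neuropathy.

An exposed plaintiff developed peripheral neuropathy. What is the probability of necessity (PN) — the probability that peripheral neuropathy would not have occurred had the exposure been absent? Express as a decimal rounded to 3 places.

PN ≈ 0.846

p₁ = P(outcome | exposed) = 999/1316 = 0.75912
p₀ = P(outcome | unexposed) = 130/1112 = 0.11691
Under exogeneity and monotonicity, PN = (p₁ − p₀)/p₁.
PN = (0.75912 − 0.11691) / 0.75912 ≈ 0.8460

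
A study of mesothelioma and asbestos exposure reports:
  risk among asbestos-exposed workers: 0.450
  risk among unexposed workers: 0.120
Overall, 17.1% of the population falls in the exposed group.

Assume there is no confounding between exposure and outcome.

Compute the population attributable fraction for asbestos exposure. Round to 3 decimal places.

Let p₁ = 0.45, p₀ = 0.12.
Overall risk P(Y=1) = π·p₁ + (1−π)·p₀ = 0.171×0.45 + 0.829×0.12 = 0.17643.
Under exogeneity, PAF = [P(Y=1) − p₀] / P(Y=1).
PAF = (0.17643 − 0.12) / 0.17643 ≈ 0.3198

PAF ≈ 0.320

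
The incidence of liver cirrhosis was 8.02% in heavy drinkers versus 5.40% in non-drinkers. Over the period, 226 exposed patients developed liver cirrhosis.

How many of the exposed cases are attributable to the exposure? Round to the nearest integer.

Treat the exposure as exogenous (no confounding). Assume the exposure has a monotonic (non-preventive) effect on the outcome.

p₁ = 0.0802, p₀ = 0.054.
PN = (p₁ − p₀)/p₁ = (0.0802 − 0.054) / 0.0802 ≈ 0.32668.
Attributable cases ≈ PN × (exposed cases) = 0.32668 × 226 ≈ 73.83.

about 74 cases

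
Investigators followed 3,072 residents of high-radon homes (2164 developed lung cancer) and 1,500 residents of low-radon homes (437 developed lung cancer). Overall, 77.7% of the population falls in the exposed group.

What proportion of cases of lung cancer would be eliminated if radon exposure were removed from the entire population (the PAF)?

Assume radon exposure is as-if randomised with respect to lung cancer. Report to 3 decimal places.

p₁ = P(outcome | exposed) = 2164/3072 = 0.70443
p₀ = P(outcome | unexposed) = 437/1500 = 0.29133
Overall risk P(Y=1) = π·p₁ + (1−π)·p₀ = 0.777×0.70443 + 0.223×0.29133 = 0.61231.
Under exogeneity, PAF = [P(Y=1) − p₀] / P(Y=1).
PAF = (0.61231 − 0.29133) / 0.61231 ≈ 0.5242

PAF ≈ 0.524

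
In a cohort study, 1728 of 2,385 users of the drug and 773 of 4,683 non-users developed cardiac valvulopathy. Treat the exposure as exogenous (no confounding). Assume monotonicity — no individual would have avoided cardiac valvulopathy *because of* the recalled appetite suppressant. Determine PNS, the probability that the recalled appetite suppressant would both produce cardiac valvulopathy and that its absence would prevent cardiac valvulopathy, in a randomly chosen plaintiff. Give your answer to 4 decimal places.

p₁ = P(outcome | exposed) = 1728/2385 = 0.72453
p₀ = P(outcome | unexposed) = 773/4683 = 0.16507
Under exogeneity and monotonicity, PNS = p₁ − p₀.
PNS = 0.72453 − 0.16507 = 0.55946

PNS ≈ 0.5595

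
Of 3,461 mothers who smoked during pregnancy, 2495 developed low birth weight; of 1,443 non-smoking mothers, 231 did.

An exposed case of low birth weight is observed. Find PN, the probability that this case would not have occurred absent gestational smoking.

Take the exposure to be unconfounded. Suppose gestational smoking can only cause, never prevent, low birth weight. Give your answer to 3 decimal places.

PN ≈ 0.778

p₁ = P(outcome | exposed) = 2495/3461 = 0.72089
p₀ = P(outcome | unexposed) = 231/1443 = 0.16008
Under exogeneity and monotonicity, PN = (p₁ − p₀) / p₁.
PN = (0.72089 − 0.16008) / 0.72089 = 0.56081 / 0.72089 ≈ 0.7779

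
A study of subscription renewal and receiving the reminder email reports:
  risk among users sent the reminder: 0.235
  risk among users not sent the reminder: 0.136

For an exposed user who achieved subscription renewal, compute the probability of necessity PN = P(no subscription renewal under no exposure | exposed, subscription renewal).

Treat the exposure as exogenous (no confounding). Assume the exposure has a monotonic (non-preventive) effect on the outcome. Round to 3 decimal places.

Let p₁ = 0.235, p₀ = 0.136.
Under exogeneity and monotonicity, PN = (p₁ − p₀) / p₁.
PN = (0.235 − 0.136) / 0.235 = 0.099 / 0.235 ≈ 0.4213

PN ≈ 0.421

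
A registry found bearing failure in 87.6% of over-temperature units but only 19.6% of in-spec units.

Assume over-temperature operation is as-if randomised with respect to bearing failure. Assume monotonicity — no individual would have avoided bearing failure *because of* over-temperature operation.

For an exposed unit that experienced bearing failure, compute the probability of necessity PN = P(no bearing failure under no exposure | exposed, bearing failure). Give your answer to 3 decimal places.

PN ≈ 0.776

p₁ = 0.876, p₀ = 0.196.
Under exogeneity and monotonicity, PN = (p₁ − p₀) / p₁.
PN = (0.876 − 0.196) / 0.876 = 0.68 / 0.876 ≈ 0.7763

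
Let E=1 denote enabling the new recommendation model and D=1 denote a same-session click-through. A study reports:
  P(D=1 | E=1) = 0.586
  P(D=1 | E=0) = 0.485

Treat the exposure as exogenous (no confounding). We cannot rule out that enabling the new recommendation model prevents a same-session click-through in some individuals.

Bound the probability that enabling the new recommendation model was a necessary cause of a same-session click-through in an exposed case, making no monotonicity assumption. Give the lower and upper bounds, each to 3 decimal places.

Let p₁ = 0.586, p₀ = 0.485.
Under exogeneity alone the bounds on PN are max{0,(p₁−p₀)/p₁} ≤ PN ≤ min{1,(1−p₀)/p₁}.
  lower = (p₁ − p₀)/p₁ = 0.101 / 0.586 ≈ 0.1724
  upper = min{1, (1 − p₀)/p₁} = 0.515 / 0.586 ≈ 0.8788

0.172 ≤ PN ≤ 0.879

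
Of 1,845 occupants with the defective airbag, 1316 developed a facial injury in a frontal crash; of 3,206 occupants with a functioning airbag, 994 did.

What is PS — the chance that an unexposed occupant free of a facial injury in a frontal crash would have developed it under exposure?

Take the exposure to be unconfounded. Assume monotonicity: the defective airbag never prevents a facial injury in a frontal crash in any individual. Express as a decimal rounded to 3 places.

PS ≈ 0.584

p₁ = P(outcome | exposed) = 1316/1845 = 0.71328
p₀ = P(outcome | unexposed) = 994/3206 = 0.31004
Under exogeneity and monotonicity, PS = (p₁ − p₀) / (1 − p₀).
PS = (0.71328 − 0.31004) / (1 − 0.31004) = 0.40324 / 0.68996 ≈ 0.5844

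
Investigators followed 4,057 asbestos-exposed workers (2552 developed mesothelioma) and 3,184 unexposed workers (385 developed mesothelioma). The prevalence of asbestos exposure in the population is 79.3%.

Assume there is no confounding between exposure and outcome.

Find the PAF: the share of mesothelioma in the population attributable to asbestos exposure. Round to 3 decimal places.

p₁ = P(outcome | exposed) = 2552/4057 = 0.62904
p₀ = P(outcome | unexposed) = 385/3184 = 0.12092
Overall risk P(Y=1) = π·p₁ + (1−π)·p₀ = 0.793×0.62904 + 0.207×0.12092 = 0.52386.
Under exogeneity, PAF = [P(Y=1) − p₀] / P(Y=1).
PAF = (0.52386 − 0.12092) / 0.52386 ≈ 0.7692

PAF ≈ 0.769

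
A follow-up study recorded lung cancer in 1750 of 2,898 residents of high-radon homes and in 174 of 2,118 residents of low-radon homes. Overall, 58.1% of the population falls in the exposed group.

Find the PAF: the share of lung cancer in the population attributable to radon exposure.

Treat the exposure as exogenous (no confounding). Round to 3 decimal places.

p₁ = P(outcome | exposed) = 1750/2898 = 0.60386
p₀ = P(outcome | unexposed) = 174/2118 = 0.082153
Overall risk P(Y=1) = π·p₁ + (1−π)·p₀ = 0.581×0.60386 + 0.419×0.082153 = 0.38527.
Under exogeneity, PAF = [P(Y=1) − p₀] / P(Y=1).
PAF = (0.38527 − 0.082153) / 0.38527 ≈ 0.7868

PAF ≈ 0.787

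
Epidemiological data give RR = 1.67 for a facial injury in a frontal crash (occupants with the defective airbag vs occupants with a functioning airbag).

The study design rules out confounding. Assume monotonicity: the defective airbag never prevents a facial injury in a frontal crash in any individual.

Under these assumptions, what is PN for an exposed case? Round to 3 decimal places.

PN ≈ 0.401

Under exogeneity and monotonicity, PN = (RR − 1) / RR = 1 − 1/RR.
PN = (1.67 − 1) / 1.67 = 0.67 / 1.67 ≈ 0.4012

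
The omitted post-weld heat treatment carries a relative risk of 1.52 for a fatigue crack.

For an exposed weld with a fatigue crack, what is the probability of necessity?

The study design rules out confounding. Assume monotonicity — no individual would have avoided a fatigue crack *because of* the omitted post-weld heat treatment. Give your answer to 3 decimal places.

PN ≈ 0.342

Under exogeneity and monotonicity, PN = (RR − 1) / RR = 1 − 1/RR.
PN = (1.52 − 1) / 1.52 = 0.52 / 1.52 ≈ 0.3421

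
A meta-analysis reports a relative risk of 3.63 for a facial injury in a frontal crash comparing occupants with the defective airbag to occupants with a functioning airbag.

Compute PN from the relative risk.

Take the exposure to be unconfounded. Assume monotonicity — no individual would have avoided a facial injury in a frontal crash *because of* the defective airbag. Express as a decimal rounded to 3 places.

PN ≈ 0.725

Under exogeneity and monotonicity, PN = (RR − 1) / RR = 1 − 1/RR.
PN = (3.63 − 1) / 3.63 = 2.63 / 3.63 ≈ 0.7245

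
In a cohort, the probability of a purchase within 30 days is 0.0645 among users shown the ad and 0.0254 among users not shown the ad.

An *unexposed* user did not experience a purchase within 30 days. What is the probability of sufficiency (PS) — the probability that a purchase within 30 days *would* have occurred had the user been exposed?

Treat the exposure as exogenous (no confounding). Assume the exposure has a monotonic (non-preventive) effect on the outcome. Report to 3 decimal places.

Let p₁ = 0.0645, p₀ = 0.0254.
Under exogeneity and monotonicity, PS = (p₁ − p₀) / (1 − p₀).
PS = (0.0645 − 0.0254) / (1 − 0.0254) = 0.0391 / 0.9746 ≈ 0.0401

PS ≈ 0.040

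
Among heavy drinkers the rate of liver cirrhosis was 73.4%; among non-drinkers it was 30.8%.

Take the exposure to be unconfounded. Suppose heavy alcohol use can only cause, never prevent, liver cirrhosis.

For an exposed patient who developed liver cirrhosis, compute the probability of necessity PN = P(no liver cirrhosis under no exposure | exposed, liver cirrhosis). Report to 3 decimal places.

PN ≈ 0.580

p₁ = 0.734, p₀ = 0.308.
Under exogeneity and monotonicity, PN = (p₁ − p₀) / p₁.
PN = (0.734 − 0.308) / 0.734 = 0.426 / 0.734 ≈ 0.5804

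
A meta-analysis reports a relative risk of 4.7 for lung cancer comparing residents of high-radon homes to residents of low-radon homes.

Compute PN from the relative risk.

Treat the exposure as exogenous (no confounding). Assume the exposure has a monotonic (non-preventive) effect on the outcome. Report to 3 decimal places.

PN ≈ 0.787

Under exogeneity and monotonicity, PN = (RR − 1) / RR = 1 − 1/RR.
PN = (4.7 − 1) / 4.7 = 3.7 / 4.7 ≈ 0.7872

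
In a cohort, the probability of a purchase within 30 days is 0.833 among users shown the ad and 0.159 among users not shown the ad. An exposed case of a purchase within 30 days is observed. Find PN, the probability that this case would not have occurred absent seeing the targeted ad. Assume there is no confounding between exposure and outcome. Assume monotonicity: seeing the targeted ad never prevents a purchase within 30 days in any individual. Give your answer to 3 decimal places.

Let p₁ = 0.833, p₀ = 0.159.
Under exogeneity and monotonicity, PN = (p₁ − p₀) / p₁.
PN = (0.833 − 0.159) / 0.833 = 0.674 / 0.833 ≈ 0.8091

PN ≈ 0.809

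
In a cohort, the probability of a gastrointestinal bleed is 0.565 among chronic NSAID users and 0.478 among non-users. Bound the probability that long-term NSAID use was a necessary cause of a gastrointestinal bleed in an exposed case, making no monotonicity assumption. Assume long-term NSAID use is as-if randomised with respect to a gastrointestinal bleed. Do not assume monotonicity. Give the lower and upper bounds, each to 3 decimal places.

0.154 ≤ PN ≤ 0.924

Let p₁ = 0.565, p₀ = 0.478.
Under exogeneity alone the bounds on PN are max{0,(p₁−p₀)/p₁} ≤ PN ≤ min{1,(1−p₀)/p₁}.
  lower = (p₁ − p₀)/p₁ = 0.087 / 0.565 ≈ 0.1540
  upper = min{1, (1 − p₀)/p₁} = 0.522 / 0.565 ≈ 0.9239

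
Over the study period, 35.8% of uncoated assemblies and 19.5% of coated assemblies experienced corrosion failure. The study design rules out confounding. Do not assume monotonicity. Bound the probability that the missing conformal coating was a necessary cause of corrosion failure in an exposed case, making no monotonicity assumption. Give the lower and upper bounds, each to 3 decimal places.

p₁ = 0.358, p₀ = 0.195.
Under exogeneity alone the bounds on PN are max{0,(p₁−p₀)/p₁} ≤ PN ≤ min{1,(1−p₀)/p₁}.
  lower = (p₁ − p₀)/p₁ = 0.163 / 0.358 ≈ 0.4553
  upper = min{1, (1 − p₀)/p₁} = 0.805 / 0.358 ≈ 2.2486 → capped at 1

0.455 ≤ PN ≤ 1.000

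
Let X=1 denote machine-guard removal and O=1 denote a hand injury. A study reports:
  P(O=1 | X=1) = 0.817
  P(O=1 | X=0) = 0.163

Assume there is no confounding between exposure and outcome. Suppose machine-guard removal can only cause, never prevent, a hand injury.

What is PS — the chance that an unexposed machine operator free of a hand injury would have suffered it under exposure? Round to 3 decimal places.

PS ≈ 0.781

Let p₁ = 0.817, p₀ = 0.163.
Under exogeneity and monotonicity, PS = (p₁ − p₀) / (1 − p₀).
PS = (0.817 − 0.163) / (1 − 0.163) = 0.654 / 0.837 ≈ 0.7814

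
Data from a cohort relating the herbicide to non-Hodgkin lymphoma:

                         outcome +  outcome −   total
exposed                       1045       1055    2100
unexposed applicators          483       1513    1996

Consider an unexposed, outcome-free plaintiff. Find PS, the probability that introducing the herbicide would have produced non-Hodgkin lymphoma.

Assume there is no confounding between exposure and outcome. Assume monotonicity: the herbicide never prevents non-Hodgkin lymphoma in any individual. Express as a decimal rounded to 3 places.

PS ≈ 0.337

p₁ = P(outcome | exposed) = 1045/2100 = 0.49762
p₀ = P(outcome | unexposed) = 483/1996 = 0.24198
Under exogeneity and monotonicity, PS = (p₁ − p₀)/(1 − p₀).
PS = (0.49762 − 0.24198) / 0.75802 ≈ 0.3372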